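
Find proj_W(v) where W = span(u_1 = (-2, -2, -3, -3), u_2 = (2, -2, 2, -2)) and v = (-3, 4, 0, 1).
proj_W(v) = (-21/13, 31/13, -37/26, 67/26)

Set up U = [u_1 | ... | u_2] ∈ R^(4×2). The projector onto W = col(U) is P = U (U^T U)^(-1) U^T.
Compute U^T U =
  [26, 0]
  [0, 16],
and U^T v = (-5, -16).
Solve U^T U · c = U^T v for the coefficients: c = (-5/26, -1). The projection is proj_W(v) = U c.
Check: (v - proj_W(v)) · u_1 = 0  (should be 0).
Check: (v - proj_W(v)) · u_2 = 0  (should be 0).
Result: proj_W(v) = (-21/13, 31/13, -37/26, 67/26).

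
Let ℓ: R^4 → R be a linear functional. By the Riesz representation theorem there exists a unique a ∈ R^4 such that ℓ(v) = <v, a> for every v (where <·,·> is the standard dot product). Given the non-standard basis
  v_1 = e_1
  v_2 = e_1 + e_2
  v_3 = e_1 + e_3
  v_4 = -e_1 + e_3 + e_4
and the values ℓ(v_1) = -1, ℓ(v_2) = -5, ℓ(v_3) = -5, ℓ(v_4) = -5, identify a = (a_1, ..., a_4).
a = (-1, -4, -4, -2)

Write a = (a_1, ..., a_4) in the standard basis. For each basis vector v_i, ℓ(v_i) = <v_i, a> is a linear equation in the a_j's. Collect the n equations into a matrix system V a = ℓ, where row i of V is v_i (expressed in the standard basis). Since V is invertible (lower-triangular with 1s on the diagonal, up to permutation), solve by back-substitution:
  V =
[[1, 0, 0, 0],
 [1, 1, 0, 0],
 [1, 0, 1, 0],
 [-1, 0, 1, 1]]
  V a = (-1, -5, -5, -5)
Solving gives a = (-1, -4, -4, -2).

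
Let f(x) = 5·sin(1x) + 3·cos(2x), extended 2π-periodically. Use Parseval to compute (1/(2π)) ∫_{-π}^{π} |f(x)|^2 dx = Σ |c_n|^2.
Σ |c_n|^2 = 17

Expand |f|^2 and use orthogonality of {sin(nx), cos(mx)} on [-π, π]:
  ∫_{-π}^{π} sin(nx)^2 dx = π, ∫ cos(mx)^2 dx = π, and cross terms integrate to 0.
So ∫_{-π}^{π} f(x)^2 dx = 5^2 · π + 3^2 · π = (25 + 9)π.
Divide by 2π: (25 + 9)/2 = 17.
By Parseval, this equals Σ |c_n|^2.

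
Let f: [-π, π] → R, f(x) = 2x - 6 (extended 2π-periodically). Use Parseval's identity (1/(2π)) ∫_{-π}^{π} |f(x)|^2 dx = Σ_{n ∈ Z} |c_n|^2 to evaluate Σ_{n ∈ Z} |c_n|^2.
Σ |c_n|^2 = 4π^2/3 + 36

Expand and integrate term by term over [-π, π]:
  ∫ (2x)^2 dx = 4·(2π^3/3); ∫ 2·2·(-6)·x dx = 0 (odd integrand); ∫ (-6)^2 dx = 36·2π.
So (1/(2π)) ∫_{-π}^{π} (2x - 6)^2 dx = 4π^2/3 + 36 = 4π^2/3 + 36.
Parseval ⇒ Σ |c_n|^2 = 4π^2/3 + 36.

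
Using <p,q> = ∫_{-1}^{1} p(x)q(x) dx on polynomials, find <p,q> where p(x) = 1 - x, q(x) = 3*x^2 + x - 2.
<p,q> = -8/3

Expand the product: p(x)·q(x) = -3*x^3 + 2*x^2 + 3*x - 2.
∫_{-1}^{1} of each monomial x^k gives [2/(k+1) if k even, 0 if k odd]. Integrating term-by-term (or equivalently evaluating the antiderivative F(x) = -3*x^4/4 + 2*x^3/3 + 3*x^2/2 - 2*x at the endpoints):
  F(1) − F(−1) = -7/12 − (25/12) = -8/3.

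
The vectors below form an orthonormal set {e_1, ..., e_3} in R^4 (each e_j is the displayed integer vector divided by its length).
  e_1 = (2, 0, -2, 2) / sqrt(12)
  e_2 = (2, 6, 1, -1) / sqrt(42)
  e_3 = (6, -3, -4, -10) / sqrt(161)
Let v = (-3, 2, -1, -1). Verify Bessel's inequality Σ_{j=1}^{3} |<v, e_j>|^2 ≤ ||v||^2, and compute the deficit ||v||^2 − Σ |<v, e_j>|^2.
Σ |<v, e_j>|^2 = 103/23; ||v||^2 = 15; deficit = 242/23

Write each e_j = u_j / sqrt(<u_j, u_j>) where u_j is the displayed integer vector. Then <v, e_j> = <v, u_j> / sqrt(<u_j, u_j>), so |<v, e_j>|^2 = <v, u_j>^2 / <u_j, u_j>.
Coefficients: <v, e_1> = -6/sqrt(12), <v, e_2> = 6/sqrt(42), <v, e_3> = -10/sqrt(161).
Square and sum: Σ |<v, e_j>|^2 = 103/23.
Compute ||v||^2 = v·v = 15.
Deficit = 15 − 103/23 = 242/23 ≥ 0, confirming Bessel's inequality. (The deficit equals ||v − Σ <v,e_j> e_j||^2, the squared distance from v to span{e_j}.)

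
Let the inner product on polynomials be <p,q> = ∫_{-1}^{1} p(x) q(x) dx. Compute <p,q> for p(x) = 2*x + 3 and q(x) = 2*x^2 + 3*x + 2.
<p,q> = 20

Expand the product: p(x)·q(x) = 4*x^3 + 12*x^2 + 13*x + 6.
∫_{-1}^{1} of each monomial x^k gives [2/(k+1) if k even, 0 if k odd]. Integrating term-by-term (or equivalently evaluating the antiderivative F(x) = x^4 + 4*x^3 + 13*x^2/2 + 6*x at the endpoints):
  F(1) − F(−1) = 35/2 − (-5/2) = 20.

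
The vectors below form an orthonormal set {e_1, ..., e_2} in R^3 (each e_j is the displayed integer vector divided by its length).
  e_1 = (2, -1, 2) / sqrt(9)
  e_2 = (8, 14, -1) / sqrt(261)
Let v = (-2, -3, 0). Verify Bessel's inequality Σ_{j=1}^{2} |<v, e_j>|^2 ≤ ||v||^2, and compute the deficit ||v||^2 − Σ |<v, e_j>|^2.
Σ |<v, e_j>|^2 = 13; ||v||^2 = 13; deficit = 0

Write each e_j = u_j / sqrt(<u_j, u_j>) where u_j is the displayed integer vector. Then <v, e_j> = <v, u_j> / sqrt(<u_j, u_j>), so |<v, e_j>|^2 = <v, u_j>^2 / <u_j, u_j>.
Coefficients: <v, e_1> = -1/sqrt(9), <v, e_2> = -58/sqrt(261).
Square and sum: Σ |<v, e_j>|^2 = 13.
Compute ||v||^2 = v·v = 13.
Deficit = 13 − 13 = 0 ≥ 0, confirming Bessel's inequality. (The deficit equals ||v − Σ <v,e_j> e_j||^2, the squared distance from v to span{e_j}.)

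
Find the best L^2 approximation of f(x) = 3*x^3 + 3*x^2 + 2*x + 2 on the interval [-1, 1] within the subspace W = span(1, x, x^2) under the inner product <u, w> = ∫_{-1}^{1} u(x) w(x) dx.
g(x) = 3*x^2 + 19*x/5 + 2

The best approximation g ∈ W is the orthogonal projection of f onto W. Writing g = a_0 + a_1 x + a_2 x^2, the coefficients solve the normal equations G · a = b where
  G_{ij} = <φ_i, φ_j> and b_i = <f, φ_i>, with φ_0 = 1, φ_1 = x, φ_2 = x^2.
G =
  [2, 0, 2/3]
  [0, 2/3, 0]
  [2/3, 0, 2/5],
b = (6, 38/15, 38/15).
Solving gives a_0 = 2, a_1 = 19/5, a_2 = 3, so
  g(x) = 3*x^2 + 19*x/5 + 2.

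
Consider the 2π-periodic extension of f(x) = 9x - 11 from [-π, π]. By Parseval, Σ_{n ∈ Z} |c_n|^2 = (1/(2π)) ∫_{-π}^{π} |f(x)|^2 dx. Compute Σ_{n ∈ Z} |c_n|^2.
Σ |c_n|^2 = 27π^2 + 121

Expand and integrate term by term over [-π, π]:
  ∫ (9x)^2 dx = 81·(2π^3/3); ∫ 2·9·(-11)·x dx = 0 (odd integrand); ∫ (-11)^2 dx = 121·2π.
So (1/(2π)) ∫_{-π}^{π} (9x - 11)^2 dx = 81π^2/3 + 121 = 27π^2 + 121.
Parseval ⇒ Σ |c_n|^2 = 27π^2 + 121.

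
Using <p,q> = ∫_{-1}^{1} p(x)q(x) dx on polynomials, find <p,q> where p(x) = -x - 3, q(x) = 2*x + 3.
<p,q> = -58/3

Expand the product: p(x)·q(x) = -2*x^2 - 9*x - 9.
∫_{-1}^{1} of each monomial x^k gives [2/(k+1) if k even, 0 if k odd]. Integrating term-by-term (or equivalently evaluating the antiderivative F(x) = -2*x^3/3 - 9*x^2/2 - 9*x at the endpoints):
  F(1) − F(−1) = -85/6 − (31/6) = -58/3.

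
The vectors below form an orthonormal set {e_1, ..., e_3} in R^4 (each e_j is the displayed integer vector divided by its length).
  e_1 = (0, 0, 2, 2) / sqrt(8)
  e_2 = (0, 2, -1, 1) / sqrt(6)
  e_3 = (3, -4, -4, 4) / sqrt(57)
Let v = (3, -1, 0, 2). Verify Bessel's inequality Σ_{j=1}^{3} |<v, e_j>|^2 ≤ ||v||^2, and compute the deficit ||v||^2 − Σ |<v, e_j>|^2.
Σ |<v, e_j>|^2 = 185/19; ||v||^2 = 14; deficit = 81/19

Write each e_j = u_j / sqrt(<u_j, u_j>) where u_j is the displayed integer vector. Then <v, e_j> = <v, u_j> / sqrt(<u_j, u_j>), so |<v, e_j>|^2 = <v, u_j>^2 / <u_j, u_j>.
Coefficients: <v, e_1> = 4/sqrt(8), <v, e_2> = 0/sqrt(6), <v, e_3> = 21/sqrt(57).
Square and sum: Σ |<v, e_j>|^2 = 185/19.
Compute ||v||^2 = v·v = 14.
Deficit = 14 − 185/19 = 81/19 ≥ 0, confirming Bessel's inequality. (The deficit equals ||v − Σ <v,e_j> e_j||^2, the squared distance from v to span{e_j}.)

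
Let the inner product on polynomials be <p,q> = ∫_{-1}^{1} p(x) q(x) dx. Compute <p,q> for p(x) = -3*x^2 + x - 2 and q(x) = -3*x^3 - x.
<p,q> = -28/15

Expand the product: p(x)·q(x) = 9*x^5 - 3*x^4 + 9*x^3 - x^2 + 2*x.
∫_{-1}^{1} of each monomial x^k gives [2/(k+1) if k even, 0 if k odd]. Integrating term-by-term (or equivalently evaluating the antiderivative F(x) = 3*x^6/2 - 3*x^5/5 + 9*x^4/4 - x^3/3 + x^2 at the endpoints):
  F(1) − F(−1) = 229/60 − (341/60) = -28/15.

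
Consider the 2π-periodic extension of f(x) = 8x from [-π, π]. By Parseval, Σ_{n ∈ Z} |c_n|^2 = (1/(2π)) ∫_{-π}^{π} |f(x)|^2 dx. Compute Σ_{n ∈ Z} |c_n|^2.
Σ |c_n|^2 = 64π^2/3

Expand and integrate term by term over [-π, π]:
  ∫ (8x)^2 dx = 64·(2π^3/3); ∫ 2·8·(0)·x dx = 0 (odd integrand); ∫ 0^2 dx = 0·2π.
So (1/(2π)) ∫_{-π}^{π} (8x)^2 dx = 64π^2/3 + 0 = 64π^2/3.
Parseval ⇒ Σ |c_n|^2 = 64π^2/3.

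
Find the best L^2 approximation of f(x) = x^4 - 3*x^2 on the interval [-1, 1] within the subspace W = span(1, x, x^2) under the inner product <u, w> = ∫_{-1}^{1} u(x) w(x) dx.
g(x) = -15*x^2/7 - 3/35

The best approximation g ∈ W is the orthogonal projection of f onto W. Writing g = a_0 + a_1 x + a_2 x^2, the coefficients solve the normal equations G · a = b where
  G_{ij} = <φ_i, φ_j> and b_i = <f, φ_i>, with φ_0 = 1, φ_1 = x, φ_2 = x^2.
G =
  [2, 0, 2/3]
  [0, 2/3, 0]
  [2/3, 0, 2/5],
b = (-8/5, 0, -32/35).
Solving gives a_0 = -3/35, a_1 = 0, a_2 = -15/7, so
  g(x) = -15*x^2/7 - 3/35.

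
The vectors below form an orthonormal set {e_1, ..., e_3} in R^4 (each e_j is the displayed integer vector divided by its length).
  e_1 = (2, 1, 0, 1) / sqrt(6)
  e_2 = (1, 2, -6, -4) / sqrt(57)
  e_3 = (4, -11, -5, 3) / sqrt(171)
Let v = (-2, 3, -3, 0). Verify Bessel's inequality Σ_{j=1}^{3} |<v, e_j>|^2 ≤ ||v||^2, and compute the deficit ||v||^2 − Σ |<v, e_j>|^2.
Σ |<v, e_j>|^2 = 227/18; ||v||^2 = 22; deficit = 169/18

Write each e_j = u_j / sqrt(<u_j, u_j>) where u_j is the displayed integer vector. Then <v, e_j> = <v, u_j> / sqrt(<u_j, u_j>), so |<v, e_j>|^2 = <v, u_j>^2 / <u_j, u_j>.
Coefficients: <v, e_1> = -1/sqrt(6), <v, e_2> = 22/sqrt(57), <v, e_3> = -26/sqrt(171).
Square and sum: Σ |<v, e_j>|^2 = 227/18.
Compute ||v||^2 = v·v = 22.
Deficit = 22 − 227/18 = 169/18 ≥ 0, confirming Bessel's inequality. (The deficit equals ||v − Σ <v,e_j> e_j||^2, the squared distance from v to span{e_j}.)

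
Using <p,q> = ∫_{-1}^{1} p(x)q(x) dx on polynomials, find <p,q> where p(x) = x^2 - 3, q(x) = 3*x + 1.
<p,q> = -16/3

Expand the product: p(x)·q(x) = 3*x^3 + x^2 - 9*x - 3.
∫_{-1}^{1} of each monomial x^k gives [2/(k+1) if k even, 0 if k odd]. Integrating term-by-term (or equivalently evaluating the antiderivative F(x) = 3*x^4/4 + x^3/3 - 9*x^2/2 - 3*x at the endpoints):
  F(1) − F(−1) = -77/12 − (-13/12) = -16/3.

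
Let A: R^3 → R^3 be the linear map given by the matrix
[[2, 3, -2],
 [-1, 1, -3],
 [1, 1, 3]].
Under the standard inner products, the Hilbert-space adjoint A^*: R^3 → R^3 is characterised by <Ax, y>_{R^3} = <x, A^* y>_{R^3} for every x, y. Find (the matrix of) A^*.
A^* = A^T =
[[2, -1, 1],
 [3, 1, 1],
 [-2, -3, 3]]

For real matrices with standard dot products, the defining identity <Ax, y> = <x, A^* y> gives (Ax)^T y = x^T (A^*) y, i.e. x^T A^T y = x^T (A^*) y. Since this holds for all x, y, we must have A^* = A^T. Therefore
A^* =
[[2, -1, 1],
 [3, 1, 1],
 [-2, -3, 3]].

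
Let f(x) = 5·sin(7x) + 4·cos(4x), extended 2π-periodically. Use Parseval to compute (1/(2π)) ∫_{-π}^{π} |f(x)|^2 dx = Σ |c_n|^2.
Σ |c_n|^2 = 41/2

Expand |f|^2 and use orthogonality of {sin(nx), cos(mx)} on [-π, π]:
  ∫_{-π}^{π} sin(nx)^2 dx = π, ∫ cos(mx)^2 dx = π, and cross terms integrate to 0.
So ∫_{-π}^{π} f(x)^2 dx = 5^2 · π + 4^2 · π = (25 + 16)π.
Divide by 2π: (25 + 16)/2 = 41/2.
By Parseval, this equals Σ |c_n|^2.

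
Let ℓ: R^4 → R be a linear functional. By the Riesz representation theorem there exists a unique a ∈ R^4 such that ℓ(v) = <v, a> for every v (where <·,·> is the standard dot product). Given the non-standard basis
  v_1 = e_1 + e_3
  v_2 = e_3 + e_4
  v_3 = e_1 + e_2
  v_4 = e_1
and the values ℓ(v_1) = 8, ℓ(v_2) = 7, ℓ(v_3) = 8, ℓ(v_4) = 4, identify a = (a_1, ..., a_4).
a = (4, 4, 4, 3)

Write a = (a_1, ..., a_4) in the standard basis. For each basis vector v_i, ℓ(v_i) = <v_i, a> is a linear equation in the a_j's. Collect the n equations into a matrix system V a = ℓ, where row i of V is v_i (expressed in the standard basis). Since V is invertible (lower-triangular with 1s on the diagonal, up to permutation), solve by back-substitution:
  V =
[[1, 0, 1, 0],
 [0, 0, 1, 1],
 [1, 1, 0, 0],
 [1, 0, 0, 0]]
  V a = (8, 7, 8, 4)
Solving gives a = (4, 4, 4, 3).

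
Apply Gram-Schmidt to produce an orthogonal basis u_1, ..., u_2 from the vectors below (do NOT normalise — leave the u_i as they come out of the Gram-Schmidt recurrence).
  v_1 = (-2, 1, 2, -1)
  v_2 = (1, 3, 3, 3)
Orthogonal basis:
  u_1 = (-2, 1, 2, -1)
  u_2 = (9/5, 13/5, 11/5, 17/5)

Apply the Gram-Schmidt recurrence
  u_1 = v_1
  u_i = v_i − Σ_{j<i} ((v_i · u_j) / (u_j · u_j)) · u_j.

Step by step this gives:
  u_1 = (-2, 1, 2, -1)
  u_2 = (9/5, 13/5, 11/5, 17/5)

Orthogonality check:
  u_2 · u_1 = 0 (should be 0)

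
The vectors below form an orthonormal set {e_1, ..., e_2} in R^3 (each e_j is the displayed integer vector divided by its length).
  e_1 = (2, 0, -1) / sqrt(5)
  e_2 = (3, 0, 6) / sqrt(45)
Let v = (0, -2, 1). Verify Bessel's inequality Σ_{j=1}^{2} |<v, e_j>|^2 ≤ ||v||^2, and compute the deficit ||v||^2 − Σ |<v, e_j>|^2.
Σ |<v, e_j>|^2 = 1; ||v||^2 = 5; deficit = 4

Write each e_j = u_j / sqrt(<u_j, u_j>) where u_j is the displayed integer vector. Then <v, e_j> = <v, u_j> / sqrt(<u_j, u_j>), so |<v, e_j>|^2 = <v, u_j>^2 / <u_j, u_j>.
Coefficients: <v, e_1> = -1/sqrt(5), <v, e_2> = 6/sqrt(45).
Square and sum: Σ |<v, e_j>|^2 = 1.
Compute ||v||^2 = v·v = 5.
Deficit = 5 − 1 = 4 ≥ 0, confirming Bessel's inequality. (The deficit equals ||v − Σ <v,e_j> e_j||^2, the squared distance from v to span{e_j}.)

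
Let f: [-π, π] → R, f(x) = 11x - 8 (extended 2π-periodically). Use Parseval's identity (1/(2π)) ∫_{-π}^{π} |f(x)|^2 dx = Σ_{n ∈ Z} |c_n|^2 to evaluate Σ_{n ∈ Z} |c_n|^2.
Σ |c_n|^2 = 121π^2/3 + 64

Expand and integrate term by term over [-π, π]:
  ∫ (11x)^2 dx = 121·(2π^3/3); ∫ 2·11·(-8)·x dx = 0 (odd integrand); ∫ (-8)^2 dx = 64·2π.
So (1/(2π)) ∫_{-π}^{π} (11x - 8)^2 dx = 121π^2/3 + 64 = 121π^2/3 + 64.
Parseval ⇒ Σ |c_n|^2 = 121π^2/3 + 64.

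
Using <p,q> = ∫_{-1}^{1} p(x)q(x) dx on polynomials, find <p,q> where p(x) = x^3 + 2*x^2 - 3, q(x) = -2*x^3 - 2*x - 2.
<p,q> = 836/105

Expand the product: p(x)·q(x) = -2*x^6 - 4*x^5 - 2*x^4 - 4*x^2 + 6*x + 6.
∫_{-1}^{1} of each monomial x^k gives [2/(k+1) if k even, 0 if k odd]. Integrating term-by-term (or equivalently evaluating the antiderivative F(x) = -2*x^7/7 - 2*x^6/3 - 2*x^5/5 - 4*x^3/3 + 3*x^2 + 6*x at the endpoints):
  F(1) − F(−1) = 221/35 − (-173/105) = 836/105.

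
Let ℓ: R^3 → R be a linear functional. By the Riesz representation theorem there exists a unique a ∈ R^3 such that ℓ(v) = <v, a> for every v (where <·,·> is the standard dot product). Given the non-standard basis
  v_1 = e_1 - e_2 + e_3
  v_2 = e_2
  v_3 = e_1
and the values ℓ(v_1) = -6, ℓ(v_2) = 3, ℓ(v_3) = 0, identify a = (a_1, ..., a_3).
a = (0, 3, -3)

Write a = (a_1, ..., a_3) in the standard basis. For each basis vector v_i, ℓ(v_i) = <v_i, a> is a linear equation in the a_j's. Collect the n equations into a matrix system V a = ℓ, where row i of V is v_i (expressed in the standard basis). Since V is invertible (lower-triangular with 1s on the diagonal, up to permutation), solve by back-substitution:
  V =
[[1, -1, 1],
 [0, 1, 0],
 [1, 0, 0]]
  V a = (-6, 3, 0)
Solving gives a = (0, 3, -3).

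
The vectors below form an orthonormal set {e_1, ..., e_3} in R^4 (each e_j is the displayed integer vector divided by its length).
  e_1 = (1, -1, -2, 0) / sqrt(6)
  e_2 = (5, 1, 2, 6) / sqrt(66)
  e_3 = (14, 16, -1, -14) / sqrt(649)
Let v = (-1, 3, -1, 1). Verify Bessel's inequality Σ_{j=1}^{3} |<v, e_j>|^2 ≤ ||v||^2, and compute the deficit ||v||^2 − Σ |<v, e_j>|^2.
Σ |<v, e_j>|^2 = 83/59; ||v||^2 = 12; deficit = 625/59

Write each e_j = u_j / sqrt(<u_j, u_j>) where u_j is the displayed integer vector. Then <v, e_j> = <v, u_j> / sqrt(<u_j, u_j>), so |<v, e_j>|^2 = <v, u_j>^2 / <u_j, u_j>.
Coefficients: <v, e_1> = -2/sqrt(6), <v, e_2> = 2/sqrt(66), <v, e_3> = 21/sqrt(649).
Square and sum: Σ |<v, e_j>|^2 = 83/59.
Compute ||v||^2 = v·v = 12.
Deficit = 12 − 83/59 = 625/59 ≥ 0, confirming Bessel's inequality. (The deficit equals ||v − Σ <v,e_j> e_j||^2, the squared distance from v to span{e_j}.)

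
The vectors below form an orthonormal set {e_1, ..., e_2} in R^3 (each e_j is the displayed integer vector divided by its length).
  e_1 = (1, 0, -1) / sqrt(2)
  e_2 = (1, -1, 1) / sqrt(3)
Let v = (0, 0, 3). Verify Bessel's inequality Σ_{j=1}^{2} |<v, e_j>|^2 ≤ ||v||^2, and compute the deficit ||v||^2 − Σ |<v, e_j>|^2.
Σ |<v, e_j>|^2 = 15/2; ||v||^2 = 9; deficit = 3/2

Write each e_j = u_j / sqrt(<u_j, u_j>) where u_j is the displayed integer vector. Then <v, e_j> = <v, u_j> / sqrt(<u_j, u_j>), so |<v, e_j>|^2 = <v, u_j>^2 / <u_j, u_j>.
Coefficients: <v, e_1> = -3/sqrt(2), <v, e_2> = 3/sqrt(3).
Square and sum: Σ |<v, e_j>|^2 = 15/2.
Compute ||v||^2 = v·v = 9.
Deficit = 9 − 15/2 = 3/2 ≥ 0, confirming Bessel's inequality. (The deficit equals ||v − Σ <v,e_j> e_j||^2, the squared distance from v to span{e_j}.)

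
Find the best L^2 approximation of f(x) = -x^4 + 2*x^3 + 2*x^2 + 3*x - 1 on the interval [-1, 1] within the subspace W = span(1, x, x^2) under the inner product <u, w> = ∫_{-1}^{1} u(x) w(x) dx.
g(x) = 8*x^2/7 + 21*x/5 - 32/35

The best approximation g ∈ W is the orthogonal projection of f onto W. Writing g = a_0 + a_1 x + a_2 x^2, the coefficients solve the normal equations G · a = b where
  G_{ij} = <φ_i, φ_j> and b_i = <f, φ_i>, with φ_0 = 1, φ_1 = x, φ_2 = x^2.
G =
  [2, 0, 2/3]
  [0, 2/3, 0]
  [2/3, 0, 2/5],
b = (-16/15, 14/5, -16/105).
Solving gives a_0 = -32/35, a_1 = 21/5, a_2 = 8/7, so
  g(x) = 8*x^2/7 + 21*x/5 - 32/35.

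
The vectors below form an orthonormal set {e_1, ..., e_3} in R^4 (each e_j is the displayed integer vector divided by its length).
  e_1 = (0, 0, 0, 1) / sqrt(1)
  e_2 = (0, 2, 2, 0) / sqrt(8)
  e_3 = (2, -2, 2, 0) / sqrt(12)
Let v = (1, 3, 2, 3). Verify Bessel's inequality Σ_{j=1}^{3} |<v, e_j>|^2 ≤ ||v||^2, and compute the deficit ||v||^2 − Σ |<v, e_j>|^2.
Σ |<v, e_j>|^2 = 43/2; ||v||^2 = 23; deficit = 3/2

Write each e_j = u_j / sqrt(<u_j, u_j>) where u_j is the displayed integer vector. Then <v, e_j> = <v, u_j> / sqrt(<u_j, u_j>), so |<v, e_j>|^2 = <v, u_j>^2 / <u_j, u_j>.
Coefficients: <v, e_1> = 3/sqrt(1), <v, e_2> = 10/sqrt(8), <v, e_3> = 0/sqrt(12).
Square and sum: Σ |<v, e_j>|^2 = 43/2.
Compute ||v||^2 = v·v = 23.
Deficit = 23 − 43/2 = 3/2 ≥ 0, confirming Bessel's inequality. (The deficit equals ||v − Σ <v,e_j> e_j||^2, the squared distance from v to span{e_j}.)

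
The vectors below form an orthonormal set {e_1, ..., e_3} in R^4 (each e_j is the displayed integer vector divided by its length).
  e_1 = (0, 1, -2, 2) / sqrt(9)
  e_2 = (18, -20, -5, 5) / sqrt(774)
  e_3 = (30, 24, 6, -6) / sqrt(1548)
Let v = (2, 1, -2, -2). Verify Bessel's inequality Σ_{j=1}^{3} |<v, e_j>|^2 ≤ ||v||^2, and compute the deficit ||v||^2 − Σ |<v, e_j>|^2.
Σ |<v, e_j>|^2 = 5; ||v||^2 = 13; deficit = 8

Write each e_j = u_j / sqrt(<u_j, u_j>) where u_j is the displayed integer vector. Then <v, e_j> = <v, u_j> / sqrt(<u_j, u_j>), so |<v, e_j>|^2 = <v, u_j>^2 / <u_j, u_j>.
Coefficients: <v, e_1> = 1/sqrt(9), <v, e_2> = 16/sqrt(774), <v, e_3> = 84/sqrt(1548).
Square and sum: Σ |<v, e_j>|^2 = 5.
Compute ||v||^2 = v·v = 13.
Deficit = 13 − 5 = 8 ≥ 0, confirming Bessel's inequality. (The deficit equals ||v − Σ <v,e_j> e_j||^2, the squared distance from v to span{e_j}.)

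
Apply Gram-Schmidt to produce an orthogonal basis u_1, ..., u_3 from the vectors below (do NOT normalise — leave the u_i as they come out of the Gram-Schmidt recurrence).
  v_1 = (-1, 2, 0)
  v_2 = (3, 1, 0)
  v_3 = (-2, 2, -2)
Orthogonal basis:
  u_1 = (-1, 2, 0)
  u_2 = (14/5, 7/5, 0)
  u_3 = (0, 0, -2)

Apply the Gram-Schmidt recurrence
  u_1 = v_1
  u_i = v_i − Σ_{j<i} ((v_i · u_j) / (u_j · u_j)) · u_j.

Step by step this gives:
  u_1 = (-1, 2, 0)
  u_2 = (14/5, 7/5, 0)
  u_3 = (0, 0, -2)

Orthogonality check:
  u_2 · u_1 = 0 (should be 0)
  u_3 · u_1 = 0 (should be 0)
  u_3 · u_2 = 0 (should be 0)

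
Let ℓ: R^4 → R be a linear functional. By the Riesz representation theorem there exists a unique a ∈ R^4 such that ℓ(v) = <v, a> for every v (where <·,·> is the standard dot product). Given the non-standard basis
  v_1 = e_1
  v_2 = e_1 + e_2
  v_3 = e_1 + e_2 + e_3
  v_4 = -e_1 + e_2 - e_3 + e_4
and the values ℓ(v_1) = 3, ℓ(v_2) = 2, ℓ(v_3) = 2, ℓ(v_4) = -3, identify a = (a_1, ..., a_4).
a = (3, -1, 0, 1)

Write a = (a_1, ..., a_4) in the standard basis. For each basis vector v_i, ℓ(v_i) = <v_i, a> is a linear equation in the a_j's. Collect the n equations into a matrix system V a = ℓ, where row i of V is v_i (expressed in the standard basis). Since V is invertible (lower-triangular with 1s on the diagonal, up to permutation), solve by back-substitution:
  V =
[[1, 0, 0, 0],
 [1, 1, 0, 0],
 [1, 1, 1, 0],
 [-1, 1, -1, 1]]
  V a = (3, 2, 2, -3)
Solving gives a = (3, -1, 0, 1).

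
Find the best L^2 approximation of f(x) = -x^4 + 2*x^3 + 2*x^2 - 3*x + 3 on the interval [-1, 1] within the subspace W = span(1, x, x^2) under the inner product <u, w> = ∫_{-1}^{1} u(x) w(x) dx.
g(x) = 8*x^2/7 - 9*x/5 + 108/35

The best approximation g ∈ W is the orthogonal projection of f onto W. Writing g = a_0 + a_1 x + a_2 x^2, the coefficients solve the normal equations G · a = b where
  G_{ij} = <φ_i, φ_j> and b_i = <f, φ_i>, with φ_0 = 1, φ_1 = x, φ_2 = x^2.
G =
  [2, 0, 2/3]
  [0, 2/3, 0]
  [2/3, 0, 2/5],
b = (104/15, -6/5, 88/35).
Solving gives a_0 = 108/35, a_1 = -9/5, a_2 = 8/7, so
  g(x) = 8*x^2/7 - 9*x/5 + 108/35.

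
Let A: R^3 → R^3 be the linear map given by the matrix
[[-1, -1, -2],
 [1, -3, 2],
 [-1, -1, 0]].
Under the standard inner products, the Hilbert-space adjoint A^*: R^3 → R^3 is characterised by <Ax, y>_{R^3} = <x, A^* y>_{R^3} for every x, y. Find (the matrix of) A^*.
A^* = A^T =
[[-1, 1, -1],
 [-1, -3, -1],
 [-2, 2, 0]]

For real matrices with standard dot products, the defining identity <Ax, y> = <x, A^* y> gives (Ax)^T y = x^T (A^*) y, i.e. x^T A^T y = x^T (A^*) y. Since this holds for all x, y, we must have A^* = A^T. Therefore
A^* =
[[-1, 1, -1],
 [-1, -3, -1],
 [-2, 2, 0]].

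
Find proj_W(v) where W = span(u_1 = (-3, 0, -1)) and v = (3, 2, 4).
proj_W(v) = (39/10, 0, 13/10)

Set up U = [u_1 | ... | u_1] ∈ R^(3×1). The projector onto W = col(U) is P = U (U^T U)^(-1) U^T.
Compute U^T U =
  [10],
and U^T v = (-13).
Solve U^T U · c = U^T v for the coefficients: c = (-13/10). The projection is proj_W(v) = U c.
Check: (v - proj_W(v)) · u_1 = 0  (should be 0).
Result: proj_W(v) = (39/10, 0, 13/10).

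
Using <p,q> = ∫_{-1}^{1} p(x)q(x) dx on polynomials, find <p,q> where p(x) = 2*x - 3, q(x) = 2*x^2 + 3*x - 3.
<p,q> = 18

Expand the product: p(x)·q(x) = 4*x^3 - 15*x + 9.
∫_{-1}^{1} of each monomial x^k gives [2/(k+1) if k even, 0 if k odd]. Integrating term-by-term (or equivalently evaluating the antiderivative F(x) = x^4 - 15*x^2/2 + 9*x at the endpoints):
  F(1) − F(−1) = 5/2 − (-31/2) = 18.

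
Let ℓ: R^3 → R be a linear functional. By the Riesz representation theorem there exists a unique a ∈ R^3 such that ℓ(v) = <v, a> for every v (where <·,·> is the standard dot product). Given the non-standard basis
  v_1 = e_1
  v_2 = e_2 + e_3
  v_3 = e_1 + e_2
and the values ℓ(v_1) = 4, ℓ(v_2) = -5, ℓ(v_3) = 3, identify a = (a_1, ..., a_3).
a = (4, -1, -4)

Write a = (a_1, ..., a_3) in the standard basis. For each basis vector v_i, ℓ(v_i) = <v_i, a> is a linear equation in the a_j's. Collect the n equations into a matrix system V a = ℓ, where row i of V is v_i (expressed in the standard basis). Since V is invertible (lower-triangular with 1s on the diagonal, up to permutation), solve by back-substitution:
  V =
[[1, 0, 0],
 [0, 1, 1],
 [1, 1, 0]]
  V a = (4, -5, 3)
Solving gives a = (4, -1, -4).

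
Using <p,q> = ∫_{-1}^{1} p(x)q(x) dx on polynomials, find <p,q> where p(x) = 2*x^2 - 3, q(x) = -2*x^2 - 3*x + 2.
<p,q> = -104/15

Expand the product: p(x)·q(x) = -4*x^4 - 6*x^3 + 10*x^2 + 9*x - 6.
∫_{-1}^{1} of each monomial x^k gives [2/(k+1) if k even, 0 if k odd]. Integrating term-by-term (or equivalently evaluating the antiderivative F(x) = -4*x^5/5 - 3*x^4/2 + 10*x^3/3 + 9*x^2/2 - 6*x at the endpoints):
  F(1) − F(−1) = -7/15 − (97/15) = -104/15.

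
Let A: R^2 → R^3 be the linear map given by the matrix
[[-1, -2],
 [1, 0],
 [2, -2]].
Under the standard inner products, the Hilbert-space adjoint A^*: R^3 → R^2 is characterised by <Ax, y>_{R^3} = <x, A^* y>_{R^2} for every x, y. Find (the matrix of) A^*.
A^* = A^T =
[[-1, 1, 2],
 [-2, 0, -2]]

For real matrices with standard dot products, the defining identity <Ax, y> = <x, A^* y> gives (Ax)^T y = x^T (A^*) y, i.e. x^T A^T y = x^T (A^*) y. Since this holds for all x, y, we must have A^* = A^T. Therefore
A^* =
[[-1, 1, 2],
 [-2, 0, -2]].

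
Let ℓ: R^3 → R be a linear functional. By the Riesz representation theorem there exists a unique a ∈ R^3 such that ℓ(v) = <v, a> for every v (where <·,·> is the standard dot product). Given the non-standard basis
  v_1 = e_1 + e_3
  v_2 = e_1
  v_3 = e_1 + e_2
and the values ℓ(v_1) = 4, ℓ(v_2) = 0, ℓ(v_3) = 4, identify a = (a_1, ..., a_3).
a = (0, 4, 4)

Write a = (a_1, ..., a_3) in the standard basis. For each basis vector v_i, ℓ(v_i) = <v_i, a> is a linear equation in the a_j's. Collect the n equations into a matrix system V a = ℓ, where row i of V is v_i (expressed in the standard basis). Since V is invertible (lower-triangular with 1s on the diagonal, up to permutation), solve by back-substitution:
  V =
[[1, 0, 1],
 [1, 0, 0],
 [1, 1, 0]]
  V a = (4, 0, 4)
Solving gives a = (0, 4, 4).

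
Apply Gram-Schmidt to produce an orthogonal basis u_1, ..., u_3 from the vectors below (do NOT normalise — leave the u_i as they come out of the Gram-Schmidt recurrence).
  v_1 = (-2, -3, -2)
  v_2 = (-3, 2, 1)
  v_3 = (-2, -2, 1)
Orthogonal basis:
  u_1 = (-2, -3, -2)
  u_2 = (-55/17, 28/17, 13/17)
  u_3 = (-31/234, -124/117, 31/18)

Apply the Gram-Schmidt recurrence
  u_1 = v_1
  u_i = v_i − Σ_{j<i} ((v_i · u_j) / (u_j · u_j)) · u_j.

Step by step this gives:
  u_1 = (-2, -3, -2)
  u_2 = (-55/17, 28/17, 13/17)
  u_3 = (-31/234, -124/117, 31/18)

Orthogonality check:
  u_2 · u_1 = 0 (should be 0)
  u_3 · u_1 = 0 (should be 0)
  u_3 · u_2 = 0 (should be 0)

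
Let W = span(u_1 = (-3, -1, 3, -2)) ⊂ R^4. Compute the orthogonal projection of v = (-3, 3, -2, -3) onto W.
proj_W(v) = (-18/23, -6/23, 18/23, -12/23)

Set up U = [u_1 | ... | u_1] ∈ R^(4×1). The projector onto W = col(U) is P = U (U^T U)^(-1) U^T.
Compute U^T U =
  [23],
and U^T v = (6).
Solve U^T U · c = U^T v for the coefficients: c = (6/23). The projection is proj_W(v) = U c.
Check: (v - proj_W(v)) · u_1 = 0  (should be 0).
Result: proj_W(v) = (-18/23, -6/23, 18/23, -12/23).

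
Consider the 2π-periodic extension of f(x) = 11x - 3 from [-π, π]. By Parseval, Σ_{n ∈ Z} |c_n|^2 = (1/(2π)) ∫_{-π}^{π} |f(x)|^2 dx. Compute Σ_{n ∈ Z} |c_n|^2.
Σ |c_n|^2 = 121π^2/3 + 9

Expand and integrate term by term over [-π, π]:
  ∫ (11x)^2 dx = 121·(2π^3/3); ∫ 2·11·(-3)·x dx = 0 (odd integrand); ∫ (-3)^2 dx = 9·2π.
So (1/(2π)) ∫_{-π}^{π} (11x - 3)^2 dx = 121π^2/3 + 9 = 121π^2/3 + 9.
Parseval ⇒ Σ |c_n|^2 = 121π^2/3 + 9.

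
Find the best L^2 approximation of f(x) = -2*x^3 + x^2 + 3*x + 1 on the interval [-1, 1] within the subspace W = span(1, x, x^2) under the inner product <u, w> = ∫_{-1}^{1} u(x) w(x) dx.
g(x) = x^2 + 9*x/5 + 1

The best approximation g ∈ W is the orthogonal projection of f onto W. Writing g = a_0 + a_1 x + a_2 x^2, the coefficients solve the normal equations G · a = b where
  G_{ij} = <φ_i, φ_j> and b_i = <f, φ_i>, with φ_0 = 1, φ_1 = x, φ_2 = x^2.
G =
  [2, 0, 2/3]
  [0, 2/3, 0]
  [2/3, 0, 2/5],
b = (8/3, 6/5, 16/15).
Solving gives a_0 = 1, a_1 = 9/5, a_2 = 1, so
  g(x) = x^2 + 9*x/5 + 1.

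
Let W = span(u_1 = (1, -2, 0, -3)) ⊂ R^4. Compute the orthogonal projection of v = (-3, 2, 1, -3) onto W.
proj_W(v) = (1/7, -2/7, 0, -3/7)

Set up U = [u_1 | ... | u_1] ∈ R^(4×1). The projector onto W = col(U) is P = U (U^T U)^(-1) U^T.
Compute U^T U =
  [14],
and U^T v = (2).
Solve U^T U · c = U^T v for the coefficients: c = (1/7). The projection is proj_W(v) = U c.
Check: (v - proj_W(v)) · u_1 = 0  (should be 0).
Result: proj_W(v) = (1/7, -2/7, 0, -3/7).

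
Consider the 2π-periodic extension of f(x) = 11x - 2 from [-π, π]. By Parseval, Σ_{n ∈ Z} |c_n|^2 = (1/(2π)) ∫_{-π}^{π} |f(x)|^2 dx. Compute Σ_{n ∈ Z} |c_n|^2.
Σ |c_n|^2 = 121π^2/3 + 4

Expand and integrate term by term over [-π, π]:
  ∫ (11x)^2 dx = 121·(2π^3/3); ∫ 2·11·(-2)·x dx = 0 (odd integrand); ∫ (-2)^2 dx = 4·2π.
So (1/(2π)) ∫_{-π}^{π} (11x - 2)^2 dx = 121π^2/3 + 4 = 121π^2/3 + 4.
Parseval ⇒ Σ |c_n|^2 = 121π^2/3 + 4.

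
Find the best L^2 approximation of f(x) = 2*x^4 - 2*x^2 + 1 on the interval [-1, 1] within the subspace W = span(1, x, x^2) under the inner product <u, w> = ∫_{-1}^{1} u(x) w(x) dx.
g(x) = 29/35 - 2*x^2/7

The best approximation g ∈ W is the orthogonal projection of f onto W. Writing g = a_0 + a_1 x + a_2 x^2, the coefficients solve the normal equations G · a = b where
  G_{ij} = <φ_i, φ_j> and b_i = <f, φ_i>, with φ_0 = 1, φ_1 = x, φ_2 = x^2.
G =
  [2, 0, 2/3]
  [0, 2/3, 0]
  [2/3, 0, 2/5],
b = (22/15, 0, 46/105).
Solving gives a_0 = 29/35, a_1 = 0, a_2 = -2/7, so
  g(x) = 29/35 - 2*x^2/7.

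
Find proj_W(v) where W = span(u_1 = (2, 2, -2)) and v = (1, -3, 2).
proj_W(v) = (-4/3, -4/3, 4/3)

Set up U = [u_1 | ... | u_1] ∈ R^(3×1). The projector onto W = col(U) is P = U (U^T U)^(-1) U^T.
Compute U^T U =
  [12],
and U^T v = (-8).
Solve U^T U · c = U^T v for the coefficients: c = (-2/3). The projection is proj_W(v) = U c.
Check: (v - proj_W(v)) · u_1 = 0  (should be 0).
Result: proj_W(v) = (-4/3, -4/3, 4/3).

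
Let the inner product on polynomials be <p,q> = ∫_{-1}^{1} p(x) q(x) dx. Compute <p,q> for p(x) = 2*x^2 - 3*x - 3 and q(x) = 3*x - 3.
<p,q> = 8

Expand the product: p(x)·q(x) = 6*x^3 - 15*x^2 + 9.
∫_{-1}^{1} of each monomial x^k gives [2/(k+1) if k even, 0 if k odd]. Integrating term-by-term (or equivalently evaluating the antiderivative F(x) = 3*x^4/2 - 5*x^3 + 9*x at the endpoints):
  F(1) − F(−1) = 11/2 − (-5/2) = 8.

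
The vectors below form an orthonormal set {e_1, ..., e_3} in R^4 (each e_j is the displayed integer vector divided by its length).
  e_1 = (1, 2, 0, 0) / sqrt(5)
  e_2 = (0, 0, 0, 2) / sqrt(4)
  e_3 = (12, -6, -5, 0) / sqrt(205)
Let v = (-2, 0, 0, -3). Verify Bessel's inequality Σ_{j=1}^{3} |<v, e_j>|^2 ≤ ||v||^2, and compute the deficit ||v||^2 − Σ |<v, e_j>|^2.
Σ |<v, e_j>|^2 = 517/41; ||v||^2 = 13; deficit = 16/41

Write each e_j = u_j / sqrt(<u_j, u_j>) where u_j is the displayed integer vector. Then <v, e_j> = <v, u_j> / sqrt(<u_j, u_j>), so |<v, e_j>|^2 = <v, u_j>^2 / <u_j, u_j>.
Coefficients: <v, e_1> = -2/sqrt(5), <v, e_2> = -6/sqrt(4), <v, e_3> = -24/sqrt(205).
Square and sum: Σ |<v, e_j>|^2 = 517/41.
Compute ||v||^2 = v·v = 13.
Deficit = 13 − 517/41 = 16/41 ≥ 0, confirming Bessel's inequality. (The deficit equals ||v − Σ <v,e_j> e_j||^2, the squared distance from v to span{e_j}.)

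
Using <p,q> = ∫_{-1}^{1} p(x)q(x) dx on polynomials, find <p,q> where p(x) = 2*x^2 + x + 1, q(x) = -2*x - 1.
<p,q> = -14/3

Expand the product: p(x)·q(x) = -4*x^3 - 4*x^2 - 3*x - 1.
∫_{-1}^{1} of each monomial x^k gives [2/(k+1) if k even, 0 if k odd]. Integrating term-by-term (or equivalently evaluating the antiderivative F(x) = -x^4 - 4*x^3/3 - 3*x^2/2 - x at the endpoints):
  F(1) − F(−1) = -29/6 − (-1/6) = -14/3.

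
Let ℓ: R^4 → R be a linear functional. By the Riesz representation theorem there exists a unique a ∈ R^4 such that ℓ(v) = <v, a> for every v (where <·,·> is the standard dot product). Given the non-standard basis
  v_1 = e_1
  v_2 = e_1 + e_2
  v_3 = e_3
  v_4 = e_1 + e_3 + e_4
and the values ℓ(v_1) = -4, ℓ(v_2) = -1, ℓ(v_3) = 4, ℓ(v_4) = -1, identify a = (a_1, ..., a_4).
a = (-4, 3, 4, -1)

Write a = (a_1, ..., a_4) in the standard basis. For each basis vector v_i, ℓ(v_i) = <v_i, a> is a linear equation in the a_j's. Collect the n equations into a matrix system V a = ℓ, where row i of V is v_i (expressed in the standard basis). Since V is invertible (lower-triangular with 1s on the diagonal, up to permutation), solve by back-substitution:
  V =
[[1, 0, 0, 0],
 [1, 1, 0, 0],
 [0, 0, 1, 0],
 [1, 0, 1, 1]]
  V a = (-4, -1, 4, -1)
Solving gives a = (-4, 3, 4, -1).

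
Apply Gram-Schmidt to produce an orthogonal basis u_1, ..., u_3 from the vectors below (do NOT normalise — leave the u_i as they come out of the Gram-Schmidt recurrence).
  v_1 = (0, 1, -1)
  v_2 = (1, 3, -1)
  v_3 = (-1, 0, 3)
Orthogonal basis:
  u_1 = (0, 1, -1)
  u_2 = (1, 1, 1)
  u_3 = (-5/3, 5/6, 5/6)

Apply the Gram-Schmidt recurrence
  u_1 = v_1
  u_i = v_i − Σ_{j<i} ((v_i · u_j) / (u_j · u_j)) · u_j.

Step by step this gives:
  u_1 = (0, 1, -1)
  u_2 = (1, 1, 1)
  u_3 = (-5/3, 5/6, 5/6)

Orthogonality check:
  u_2 · u_1 = 0 (should be 0)
  u_3 · u_1 = 0 (should be 0)
  u_3 · u_2 = 0 (should be 0)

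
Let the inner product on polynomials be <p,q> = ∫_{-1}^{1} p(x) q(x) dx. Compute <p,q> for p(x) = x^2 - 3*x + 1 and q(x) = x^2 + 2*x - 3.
<p,q> = -164/15

Expand the product: p(x)·q(x) = x^4 - x^3 - 8*x^2 + 11*x - 3.
∫_{-1}^{1} of each monomial x^k gives [2/(k+1) if k even, 0 if k odd]. Integrating term-by-term (or equivalently evaluating the antiderivative F(x) = x^5/5 - x^4/4 - 8*x^3/3 + 11*x^2/2 - 3*x at the endpoints):
  F(1) − F(−1) = -13/60 − (643/60) = -164/15.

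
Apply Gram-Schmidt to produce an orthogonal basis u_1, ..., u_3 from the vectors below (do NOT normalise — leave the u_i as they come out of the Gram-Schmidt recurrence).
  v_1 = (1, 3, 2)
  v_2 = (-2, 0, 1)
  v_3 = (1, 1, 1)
Orthogonal basis:
  u_1 = (1, 3, 2)
  u_2 = (-2, 0, 1)
  u_3 = (6/35, -2/7, 12/35)

Apply the Gram-Schmidt recurrence
  u_1 = v_1
  u_i = v_i − Σ_{j<i} ((v_i · u_j) / (u_j · u_j)) · u_j.

Step by step this gives:
  u_1 = (1, 3, 2)
  u_2 = (-2, 0, 1)
  u_3 = (6/35, -2/7, 12/35)

Orthogonality check:
  u_2 · u_1 = 0 (should be 0)
  u_3 · u_1 = 0 (should be 0)
  u_3 · u_2 = 0 (should be 0)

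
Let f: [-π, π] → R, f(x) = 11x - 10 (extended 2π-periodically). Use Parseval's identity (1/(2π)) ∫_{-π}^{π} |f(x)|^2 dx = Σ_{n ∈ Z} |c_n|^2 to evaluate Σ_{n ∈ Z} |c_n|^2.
Σ |c_n|^2 = 121π^2/3 + 100

Expand and integrate term by term over [-π, π]:
  ∫ (11x)^2 dx = 121·(2π^3/3); ∫ 2·11·(-10)·x dx = 0 (odd integrand); ∫ (-10)^2 dx = 100·2π.
So (1/(2π)) ∫_{-π}^{π} (11x - 10)^2 dx = 121π^2/3 + 100 = 121π^2/3 + 100.
Parseval ⇒ Σ |c_n|^2 = 121π^2/3 + 100.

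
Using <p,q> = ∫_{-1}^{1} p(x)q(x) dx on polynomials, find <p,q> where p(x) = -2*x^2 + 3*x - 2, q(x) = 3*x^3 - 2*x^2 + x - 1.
<p,q> = 76/5

Expand the product: p(x)·q(x) = -6*x^5 + 13*x^4 - 14*x^3 + 9*x^2 - 5*x + 2.
∫_{-1}^{1} of each monomial x^k gives [2/(k+1) if k even, 0 if k odd]. Integrating term-by-term (or equivalently evaluating the antiderivative F(x) = -x^6 + 13*x^5/5 - 7*x^4/2 + 3*x^3 - 5*x^2/2 + 2*x at the endpoints):
  F(1) − F(−1) = 3/5 − (-73/5) = 76/5.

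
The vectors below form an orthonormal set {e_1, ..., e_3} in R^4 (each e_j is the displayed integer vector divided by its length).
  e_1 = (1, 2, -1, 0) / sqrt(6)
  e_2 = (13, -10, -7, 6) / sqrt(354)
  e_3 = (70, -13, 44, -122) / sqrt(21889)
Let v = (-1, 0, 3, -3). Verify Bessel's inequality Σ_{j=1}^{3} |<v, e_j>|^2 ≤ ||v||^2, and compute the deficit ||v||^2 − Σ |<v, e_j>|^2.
Σ |<v, e_j>|^2 = 6928/371; ||v||^2 = 19; deficit = 121/371

Write each e_j = u_j / sqrt(<u_j, u_j>) where u_j is the displayed integer vector. Then <v, e_j> = <v, u_j> / sqrt(<u_j, u_j>), so |<v, e_j>|^2 = <v, u_j>^2 / <u_j, u_j>.
Coefficients: <v, e_1> = -4/sqrt(6), <v, e_2> = -52/sqrt(354), <v, e_3> = 428/sqrt(21889).
Square and sum: Σ |<v, e_j>|^2 = 6928/371.
Compute ||v||^2 = v·v = 19.
Deficit = 19 − 6928/371 = 121/371 ≥ 0, confirming Bessel's inequality. (The deficit equals ||v − Σ <v,e_j> e_j||^2, the squared distance from v to span{e_j}.)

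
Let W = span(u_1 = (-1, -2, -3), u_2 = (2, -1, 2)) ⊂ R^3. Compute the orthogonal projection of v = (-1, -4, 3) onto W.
proj_W(v) = (88/45, -104/45, 8/9)

Set up U = [u_1 | ... | u_2] ∈ R^(3×2). The projector onto W = col(U) is P = U (U^T U)^(-1) U^T.
Compute U^T U =
  [14, -6]
  [-6, 9],
and U^T v = (0, 8).
Solve U^T U · c = U^T v for the coefficients: c = (8/15, 56/45). The projection is proj_W(v) = U c.
Check: (v - proj_W(v)) · u_1 = 0  (should be 0).
Check: (v - proj_W(v)) · u_2 = 0  (should be 0).
Result: proj_W(v) = (88/45, -104/45, 8/9).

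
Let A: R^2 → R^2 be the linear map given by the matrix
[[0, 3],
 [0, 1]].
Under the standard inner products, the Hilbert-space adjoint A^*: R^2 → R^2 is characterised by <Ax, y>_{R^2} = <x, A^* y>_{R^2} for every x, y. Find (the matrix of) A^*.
A^* = A^T =
[[0, 0],
 [3, 1]]

For real matrices with standard dot products, the defining identity <Ax, y> = <x, A^* y> gives (Ax)^T y = x^T (A^*) y, i.e. x^T A^T y = x^T (A^*) y. Since this holds for all x, y, we must have A^* = A^T. Therefore
A^* =
[[0, 0],
 [3, 1]].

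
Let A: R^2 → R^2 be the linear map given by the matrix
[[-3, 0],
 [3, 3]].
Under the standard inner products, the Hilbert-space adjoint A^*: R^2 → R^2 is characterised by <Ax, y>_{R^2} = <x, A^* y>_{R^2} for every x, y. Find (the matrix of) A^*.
A^* = A^T =
[[-3, 3],
 [0, 3]]

For real matrices with standard dot products, the defining identity <Ax, y> = <x, A^* y> gives (Ax)^T y = x^T (A^*) y, i.e. x^T A^T y = x^T (A^*) y. Since this holds for all x, y, we must have A^* = A^T. Therefore
A^* =
[[-3, 3],
 [0, 3]].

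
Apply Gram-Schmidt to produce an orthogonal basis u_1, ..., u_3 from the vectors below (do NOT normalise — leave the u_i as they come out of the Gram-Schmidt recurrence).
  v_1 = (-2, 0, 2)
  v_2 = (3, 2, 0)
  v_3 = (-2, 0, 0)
Orthogonal basis:
  u_1 = (-2, 0, 2)
  u_2 = (3/2, 2, 3/2)
  u_3 = (-8/17, 12/17, -8/17)

Apply the Gram-Schmidt recurrence
  u_1 = v_1
  u_i = v_i − Σ_{j<i} ((v_i · u_j) / (u_j · u_j)) · u_j.

Step by step this gives:
  u_1 = (-2, 0, 2)
  u_2 = (3/2, 2, 3/2)
  u_3 = (-8/17, 12/17, -8/17)

Orthogonality check:
  u_2 · u_1 = 0 (should be 0)
  u_3 · u_1 = 0 (should be 0)
  u_3 · u_2 = 0 (should be 0)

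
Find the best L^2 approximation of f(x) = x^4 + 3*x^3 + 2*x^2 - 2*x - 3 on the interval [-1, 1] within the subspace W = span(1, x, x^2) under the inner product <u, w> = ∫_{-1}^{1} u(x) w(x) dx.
g(x) = 20*x^2/7 - x/5 - 108/35

The best approximation g ∈ W is the orthogonal projection of f onto W. Writing g = a_0 + a_1 x + a_2 x^2, the coefficients solve the normal equations G · a = b where
  G_{ij} = <φ_i, φ_j> and b_i = <f, φ_i>, with φ_0 = 1, φ_1 = x, φ_2 = x^2.
G =
  [2, 0, 2/3]
  [0, 2/3, 0]
  [2/3, 0, 2/5],
b = (-64/15, -2/15, -32/35).
Solving gives a_0 = -108/35, a_1 = -1/5, a_2 = 20/7, so
  g(x) = 20*x^2/7 - x/5 - 108/35.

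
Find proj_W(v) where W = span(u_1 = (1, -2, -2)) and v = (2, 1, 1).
proj_W(v) = (-2/9, 4/9, 4/9)

Set up U = [u_1 | ... | u_1] ∈ R^(3×1). The projector onto W = col(U) is P = U (U^T U)^(-1) U^T.
Compute U^T U =
  [9],
and U^T v = (-2).
Solve U^T U · c = U^T v for the coefficients: c = (-2/9). The projection is proj_W(v) = U c.
Check: (v - proj_W(v)) · u_1 = 0  (should be 0).
Result: proj_W(v) = (-2/9, 4/9, 4/9).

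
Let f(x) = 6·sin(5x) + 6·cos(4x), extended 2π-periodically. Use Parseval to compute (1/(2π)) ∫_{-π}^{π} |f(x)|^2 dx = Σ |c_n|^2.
Σ |c_n|^2 = 36

Expand |f|^2 and use orthogonality of {sin(nx), cos(mx)} on [-π, π]:
  ∫_{-π}^{π} sin(nx)^2 dx = π, ∫ cos(mx)^2 dx = π, and cross terms integrate to 0.
So ∫_{-π}^{π} f(x)^2 dx = 6^2 · π + 6^2 · π = (36 + 36)π.
Divide by 2π: (36 + 36)/2 = 36.
By Parseval, this equals Σ |c_n|^2.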